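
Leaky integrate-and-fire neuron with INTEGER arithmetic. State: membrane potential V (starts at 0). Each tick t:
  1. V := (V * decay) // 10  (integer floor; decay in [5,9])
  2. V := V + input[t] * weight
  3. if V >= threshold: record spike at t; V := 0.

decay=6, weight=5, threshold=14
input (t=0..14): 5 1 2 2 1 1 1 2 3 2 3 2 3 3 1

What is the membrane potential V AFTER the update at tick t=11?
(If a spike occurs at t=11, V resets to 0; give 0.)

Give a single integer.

Answer: 10

Derivation:
t=0: input=5 -> V=0 FIRE
t=1: input=1 -> V=5
t=2: input=2 -> V=13
t=3: input=2 -> V=0 FIRE
t=4: input=1 -> V=5
t=5: input=1 -> V=8
t=6: input=1 -> V=9
t=7: input=2 -> V=0 FIRE
t=8: input=3 -> V=0 FIRE
t=9: input=2 -> V=10
t=10: input=3 -> V=0 FIRE
t=11: input=2 -> V=10
t=12: input=3 -> V=0 FIRE
t=13: input=3 -> V=0 FIRE
t=14: input=1 -> V=5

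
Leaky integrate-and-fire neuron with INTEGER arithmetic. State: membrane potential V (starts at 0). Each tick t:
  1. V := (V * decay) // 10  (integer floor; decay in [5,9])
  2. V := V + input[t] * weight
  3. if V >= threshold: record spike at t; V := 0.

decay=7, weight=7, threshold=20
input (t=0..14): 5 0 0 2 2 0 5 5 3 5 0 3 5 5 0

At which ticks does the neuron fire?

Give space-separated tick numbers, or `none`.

t=0: input=5 -> V=0 FIRE
t=1: input=0 -> V=0
t=2: input=0 -> V=0
t=3: input=2 -> V=14
t=4: input=2 -> V=0 FIRE
t=5: input=0 -> V=0
t=6: input=5 -> V=0 FIRE
t=7: input=5 -> V=0 FIRE
t=8: input=3 -> V=0 FIRE
t=9: input=5 -> V=0 FIRE
t=10: input=0 -> V=0
t=11: input=3 -> V=0 FIRE
t=12: input=5 -> V=0 FIRE
t=13: input=5 -> V=0 FIRE
t=14: input=0 -> V=0

Answer: 0 4 6 7 8 9 11 12 13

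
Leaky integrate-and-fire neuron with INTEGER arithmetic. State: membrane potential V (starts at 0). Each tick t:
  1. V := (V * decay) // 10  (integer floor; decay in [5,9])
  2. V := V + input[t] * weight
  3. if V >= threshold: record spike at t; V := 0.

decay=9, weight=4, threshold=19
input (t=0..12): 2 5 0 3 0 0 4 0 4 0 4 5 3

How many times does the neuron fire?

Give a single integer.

Answer: 4

Derivation:
t=0: input=2 -> V=8
t=1: input=5 -> V=0 FIRE
t=2: input=0 -> V=0
t=3: input=3 -> V=12
t=4: input=0 -> V=10
t=5: input=0 -> V=9
t=6: input=4 -> V=0 FIRE
t=7: input=0 -> V=0
t=8: input=4 -> V=16
t=9: input=0 -> V=14
t=10: input=4 -> V=0 FIRE
t=11: input=5 -> V=0 FIRE
t=12: input=3 -> V=12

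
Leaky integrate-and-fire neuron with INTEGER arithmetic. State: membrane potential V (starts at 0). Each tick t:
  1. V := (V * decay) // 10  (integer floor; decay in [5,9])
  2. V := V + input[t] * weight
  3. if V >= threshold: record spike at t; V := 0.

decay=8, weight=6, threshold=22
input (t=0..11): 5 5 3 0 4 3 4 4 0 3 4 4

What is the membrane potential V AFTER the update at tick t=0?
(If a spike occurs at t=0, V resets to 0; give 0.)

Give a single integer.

t=0: input=5 -> V=0 FIRE
t=1: input=5 -> V=0 FIRE
t=2: input=3 -> V=18
t=3: input=0 -> V=14
t=4: input=4 -> V=0 FIRE
t=5: input=3 -> V=18
t=6: input=4 -> V=0 FIRE
t=7: input=4 -> V=0 FIRE
t=8: input=0 -> V=0
t=9: input=3 -> V=18
t=10: input=4 -> V=0 FIRE
t=11: input=4 -> V=0 FIRE

Answer: 0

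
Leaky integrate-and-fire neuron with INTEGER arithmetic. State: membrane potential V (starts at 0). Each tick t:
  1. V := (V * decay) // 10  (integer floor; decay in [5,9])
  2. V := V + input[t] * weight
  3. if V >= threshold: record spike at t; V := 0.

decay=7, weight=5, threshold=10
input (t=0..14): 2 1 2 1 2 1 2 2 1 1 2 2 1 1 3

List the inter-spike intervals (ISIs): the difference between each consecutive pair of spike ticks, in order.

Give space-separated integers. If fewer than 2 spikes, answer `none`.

Answer: 2 2 2 1 3 1 3

Derivation:
t=0: input=2 -> V=0 FIRE
t=1: input=1 -> V=5
t=2: input=2 -> V=0 FIRE
t=3: input=1 -> V=5
t=4: input=2 -> V=0 FIRE
t=5: input=1 -> V=5
t=6: input=2 -> V=0 FIRE
t=7: input=2 -> V=0 FIRE
t=8: input=1 -> V=5
t=9: input=1 -> V=8
t=10: input=2 -> V=0 FIRE
t=11: input=2 -> V=0 FIRE
t=12: input=1 -> V=5
t=13: input=1 -> V=8
t=14: input=3 -> V=0 FIRE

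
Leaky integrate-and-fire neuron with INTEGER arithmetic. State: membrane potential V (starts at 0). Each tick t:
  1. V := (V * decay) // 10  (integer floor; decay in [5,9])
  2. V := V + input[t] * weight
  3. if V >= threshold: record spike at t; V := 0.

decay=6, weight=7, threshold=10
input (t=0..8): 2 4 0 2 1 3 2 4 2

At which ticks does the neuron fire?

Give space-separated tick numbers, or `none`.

Answer: 0 1 3 5 6 7 8

Derivation:
t=0: input=2 -> V=0 FIRE
t=1: input=4 -> V=0 FIRE
t=2: input=0 -> V=0
t=3: input=2 -> V=0 FIRE
t=4: input=1 -> V=7
t=5: input=3 -> V=0 FIRE
t=6: input=2 -> V=0 FIRE
t=7: input=4 -> V=0 FIRE
t=8: input=2 -> V=0 FIRE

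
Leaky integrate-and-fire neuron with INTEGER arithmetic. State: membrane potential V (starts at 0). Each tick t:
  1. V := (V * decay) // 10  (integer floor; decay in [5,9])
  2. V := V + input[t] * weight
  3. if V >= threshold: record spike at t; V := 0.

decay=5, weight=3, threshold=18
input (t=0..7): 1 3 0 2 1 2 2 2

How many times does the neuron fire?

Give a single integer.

Answer: 0

Derivation:
t=0: input=1 -> V=3
t=1: input=3 -> V=10
t=2: input=0 -> V=5
t=3: input=2 -> V=8
t=4: input=1 -> V=7
t=5: input=2 -> V=9
t=6: input=2 -> V=10
t=7: input=2 -> V=11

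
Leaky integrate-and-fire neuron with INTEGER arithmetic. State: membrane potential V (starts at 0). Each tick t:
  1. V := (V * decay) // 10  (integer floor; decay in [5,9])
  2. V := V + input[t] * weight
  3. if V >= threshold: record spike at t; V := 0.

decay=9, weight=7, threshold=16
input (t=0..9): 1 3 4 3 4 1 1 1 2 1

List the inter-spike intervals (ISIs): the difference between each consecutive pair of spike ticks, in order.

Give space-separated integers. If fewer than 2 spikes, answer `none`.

Answer: 1 1 1 3 2

Derivation:
t=0: input=1 -> V=7
t=1: input=3 -> V=0 FIRE
t=2: input=4 -> V=0 FIRE
t=3: input=3 -> V=0 FIRE
t=4: input=4 -> V=0 FIRE
t=5: input=1 -> V=7
t=6: input=1 -> V=13
t=7: input=1 -> V=0 FIRE
t=8: input=2 -> V=14
t=9: input=1 -> V=0 FIRE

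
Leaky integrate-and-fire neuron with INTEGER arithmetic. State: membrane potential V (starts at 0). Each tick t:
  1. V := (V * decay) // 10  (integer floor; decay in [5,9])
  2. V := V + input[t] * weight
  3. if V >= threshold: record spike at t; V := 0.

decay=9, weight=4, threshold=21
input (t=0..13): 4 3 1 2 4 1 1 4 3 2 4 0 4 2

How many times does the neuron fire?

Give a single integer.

t=0: input=4 -> V=16
t=1: input=3 -> V=0 FIRE
t=2: input=1 -> V=4
t=3: input=2 -> V=11
t=4: input=4 -> V=0 FIRE
t=5: input=1 -> V=4
t=6: input=1 -> V=7
t=7: input=4 -> V=0 FIRE
t=8: input=3 -> V=12
t=9: input=2 -> V=18
t=10: input=4 -> V=0 FIRE
t=11: input=0 -> V=0
t=12: input=4 -> V=16
t=13: input=2 -> V=0 FIRE

Answer: 5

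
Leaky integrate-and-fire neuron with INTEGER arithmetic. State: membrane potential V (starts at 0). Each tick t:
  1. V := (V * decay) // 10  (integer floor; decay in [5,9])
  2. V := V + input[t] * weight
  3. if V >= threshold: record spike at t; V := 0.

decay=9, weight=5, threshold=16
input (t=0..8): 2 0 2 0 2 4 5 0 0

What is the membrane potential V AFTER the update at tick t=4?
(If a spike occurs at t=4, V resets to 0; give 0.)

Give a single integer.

Answer: 10

Derivation:
t=0: input=2 -> V=10
t=1: input=0 -> V=9
t=2: input=2 -> V=0 FIRE
t=3: input=0 -> V=0
t=4: input=2 -> V=10
t=5: input=4 -> V=0 FIRE
t=6: input=5 -> V=0 FIRE
t=7: input=0 -> V=0
t=8: input=0 -> V=0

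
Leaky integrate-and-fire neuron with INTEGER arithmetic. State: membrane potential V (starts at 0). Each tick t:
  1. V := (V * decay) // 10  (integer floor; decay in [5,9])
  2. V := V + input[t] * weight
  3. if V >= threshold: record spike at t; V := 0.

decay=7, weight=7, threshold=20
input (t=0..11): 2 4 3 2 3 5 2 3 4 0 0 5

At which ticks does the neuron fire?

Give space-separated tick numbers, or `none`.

t=0: input=2 -> V=14
t=1: input=4 -> V=0 FIRE
t=2: input=3 -> V=0 FIRE
t=3: input=2 -> V=14
t=4: input=3 -> V=0 FIRE
t=5: input=5 -> V=0 FIRE
t=6: input=2 -> V=14
t=7: input=3 -> V=0 FIRE
t=8: input=4 -> V=0 FIRE
t=9: input=0 -> V=0
t=10: input=0 -> V=0
t=11: input=5 -> V=0 FIRE

Answer: 1 2 4 5 7 8 11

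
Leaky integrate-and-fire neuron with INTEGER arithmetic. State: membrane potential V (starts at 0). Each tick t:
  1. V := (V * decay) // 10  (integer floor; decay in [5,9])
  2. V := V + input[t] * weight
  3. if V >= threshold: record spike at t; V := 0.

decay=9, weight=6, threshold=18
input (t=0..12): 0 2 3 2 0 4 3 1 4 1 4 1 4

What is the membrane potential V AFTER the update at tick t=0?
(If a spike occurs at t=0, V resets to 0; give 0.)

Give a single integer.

t=0: input=0 -> V=0
t=1: input=2 -> V=12
t=2: input=3 -> V=0 FIRE
t=3: input=2 -> V=12
t=4: input=0 -> V=10
t=5: input=4 -> V=0 FIRE
t=6: input=3 -> V=0 FIRE
t=7: input=1 -> V=6
t=8: input=4 -> V=0 FIRE
t=9: input=1 -> V=6
t=10: input=4 -> V=0 FIRE
t=11: input=1 -> V=6
t=12: input=4 -> V=0 FIRE

Answer: 0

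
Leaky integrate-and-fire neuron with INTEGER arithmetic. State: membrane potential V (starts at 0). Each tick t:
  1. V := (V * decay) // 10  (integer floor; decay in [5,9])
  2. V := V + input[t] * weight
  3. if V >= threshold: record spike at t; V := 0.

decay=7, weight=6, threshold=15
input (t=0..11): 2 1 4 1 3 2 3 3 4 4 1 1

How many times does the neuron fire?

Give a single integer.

t=0: input=2 -> V=12
t=1: input=1 -> V=14
t=2: input=4 -> V=0 FIRE
t=3: input=1 -> V=6
t=4: input=3 -> V=0 FIRE
t=5: input=2 -> V=12
t=6: input=3 -> V=0 FIRE
t=7: input=3 -> V=0 FIRE
t=8: input=4 -> V=0 FIRE
t=9: input=4 -> V=0 FIRE
t=10: input=1 -> V=6
t=11: input=1 -> V=10

Answer: 6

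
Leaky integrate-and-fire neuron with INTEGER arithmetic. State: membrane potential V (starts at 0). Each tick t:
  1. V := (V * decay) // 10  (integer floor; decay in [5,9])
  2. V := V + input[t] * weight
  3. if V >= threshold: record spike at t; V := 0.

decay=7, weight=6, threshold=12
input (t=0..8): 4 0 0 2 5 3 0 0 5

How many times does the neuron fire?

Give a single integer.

t=0: input=4 -> V=0 FIRE
t=1: input=0 -> V=0
t=2: input=0 -> V=0
t=3: input=2 -> V=0 FIRE
t=4: input=5 -> V=0 FIRE
t=5: input=3 -> V=0 FIRE
t=6: input=0 -> V=0
t=7: input=0 -> V=0
t=8: input=5 -> V=0 FIRE

Answer: 5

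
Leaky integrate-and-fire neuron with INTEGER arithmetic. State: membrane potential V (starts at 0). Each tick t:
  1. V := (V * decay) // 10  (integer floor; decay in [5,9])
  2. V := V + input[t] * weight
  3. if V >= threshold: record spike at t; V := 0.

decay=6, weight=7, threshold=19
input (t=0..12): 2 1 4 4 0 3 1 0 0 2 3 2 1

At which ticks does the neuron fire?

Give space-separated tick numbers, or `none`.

Answer: 2 3 5 10

Derivation:
t=0: input=2 -> V=14
t=1: input=1 -> V=15
t=2: input=4 -> V=0 FIRE
t=3: input=4 -> V=0 FIRE
t=4: input=0 -> V=0
t=5: input=3 -> V=0 FIRE
t=6: input=1 -> V=7
t=7: input=0 -> V=4
t=8: input=0 -> V=2
t=9: input=2 -> V=15
t=10: input=3 -> V=0 FIRE
t=11: input=2 -> V=14
t=12: input=1 -> V=15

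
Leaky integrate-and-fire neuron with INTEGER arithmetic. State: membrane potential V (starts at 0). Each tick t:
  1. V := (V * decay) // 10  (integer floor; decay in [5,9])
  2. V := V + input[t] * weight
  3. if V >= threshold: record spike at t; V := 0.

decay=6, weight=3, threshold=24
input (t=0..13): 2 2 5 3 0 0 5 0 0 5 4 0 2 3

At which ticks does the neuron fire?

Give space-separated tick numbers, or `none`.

t=0: input=2 -> V=6
t=1: input=2 -> V=9
t=2: input=5 -> V=20
t=3: input=3 -> V=21
t=4: input=0 -> V=12
t=5: input=0 -> V=7
t=6: input=5 -> V=19
t=7: input=0 -> V=11
t=8: input=0 -> V=6
t=9: input=5 -> V=18
t=10: input=4 -> V=22
t=11: input=0 -> V=13
t=12: input=2 -> V=13
t=13: input=3 -> V=16

Answer: none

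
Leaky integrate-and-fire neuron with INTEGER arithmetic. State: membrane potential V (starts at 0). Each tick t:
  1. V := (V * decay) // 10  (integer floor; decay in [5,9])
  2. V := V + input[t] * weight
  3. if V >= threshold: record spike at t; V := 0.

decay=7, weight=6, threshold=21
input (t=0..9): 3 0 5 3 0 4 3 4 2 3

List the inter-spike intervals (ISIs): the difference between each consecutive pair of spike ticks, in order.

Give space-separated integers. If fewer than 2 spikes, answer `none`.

t=0: input=3 -> V=18
t=1: input=0 -> V=12
t=2: input=5 -> V=0 FIRE
t=3: input=3 -> V=18
t=4: input=0 -> V=12
t=5: input=4 -> V=0 FIRE
t=6: input=3 -> V=18
t=7: input=4 -> V=0 FIRE
t=8: input=2 -> V=12
t=9: input=3 -> V=0 FIRE

Answer: 3 2 2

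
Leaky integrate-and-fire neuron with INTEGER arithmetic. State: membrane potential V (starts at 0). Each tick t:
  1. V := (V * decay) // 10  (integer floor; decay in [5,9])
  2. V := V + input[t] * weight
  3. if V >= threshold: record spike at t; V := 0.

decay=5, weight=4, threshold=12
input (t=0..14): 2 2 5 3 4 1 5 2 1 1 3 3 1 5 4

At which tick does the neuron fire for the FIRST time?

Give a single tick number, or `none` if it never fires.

t=0: input=2 -> V=8
t=1: input=2 -> V=0 FIRE
t=2: input=5 -> V=0 FIRE
t=3: input=3 -> V=0 FIRE
t=4: input=4 -> V=0 FIRE
t=5: input=1 -> V=4
t=6: input=5 -> V=0 FIRE
t=7: input=2 -> V=8
t=8: input=1 -> V=8
t=9: input=1 -> V=8
t=10: input=3 -> V=0 FIRE
t=11: input=3 -> V=0 FIRE
t=12: input=1 -> V=4
t=13: input=5 -> V=0 FIRE
t=14: input=4 -> V=0 FIRE

Answer: 1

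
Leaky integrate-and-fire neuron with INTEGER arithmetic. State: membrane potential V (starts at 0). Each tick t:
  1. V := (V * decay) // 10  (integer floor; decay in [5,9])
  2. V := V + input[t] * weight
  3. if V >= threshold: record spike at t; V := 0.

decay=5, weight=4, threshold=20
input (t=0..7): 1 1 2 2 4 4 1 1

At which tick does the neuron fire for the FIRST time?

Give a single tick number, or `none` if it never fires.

Answer: 4

Derivation:
t=0: input=1 -> V=4
t=1: input=1 -> V=6
t=2: input=2 -> V=11
t=3: input=2 -> V=13
t=4: input=4 -> V=0 FIRE
t=5: input=4 -> V=16
t=6: input=1 -> V=12
t=7: input=1 -> V=10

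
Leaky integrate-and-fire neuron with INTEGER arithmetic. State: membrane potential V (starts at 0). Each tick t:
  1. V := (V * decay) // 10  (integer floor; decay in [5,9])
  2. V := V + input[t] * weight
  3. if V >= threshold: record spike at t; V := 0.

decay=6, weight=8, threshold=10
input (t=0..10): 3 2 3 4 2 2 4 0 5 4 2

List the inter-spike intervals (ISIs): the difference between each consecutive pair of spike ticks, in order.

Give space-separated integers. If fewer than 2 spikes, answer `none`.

Answer: 1 1 1 1 1 1 2 1 1

Derivation:
t=0: input=3 -> V=0 FIRE
t=1: input=2 -> V=0 FIRE
t=2: input=3 -> V=0 FIRE
t=3: input=4 -> V=0 FIRE
t=4: input=2 -> V=0 FIRE
t=5: input=2 -> V=0 FIRE
t=6: input=4 -> V=0 FIRE
t=7: input=0 -> V=0
t=8: input=5 -> V=0 FIRE
t=9: input=4 -> V=0 FIRE
t=10: input=2 -> V=0 FIRE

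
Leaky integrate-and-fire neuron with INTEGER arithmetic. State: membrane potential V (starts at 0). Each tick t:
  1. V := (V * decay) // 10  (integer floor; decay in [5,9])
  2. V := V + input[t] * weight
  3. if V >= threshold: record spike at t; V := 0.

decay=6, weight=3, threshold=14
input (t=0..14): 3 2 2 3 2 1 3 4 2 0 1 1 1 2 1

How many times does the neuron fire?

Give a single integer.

t=0: input=3 -> V=9
t=1: input=2 -> V=11
t=2: input=2 -> V=12
t=3: input=3 -> V=0 FIRE
t=4: input=2 -> V=6
t=5: input=1 -> V=6
t=6: input=3 -> V=12
t=7: input=4 -> V=0 FIRE
t=8: input=2 -> V=6
t=9: input=0 -> V=3
t=10: input=1 -> V=4
t=11: input=1 -> V=5
t=12: input=1 -> V=6
t=13: input=2 -> V=9
t=14: input=1 -> V=8

Answer: 2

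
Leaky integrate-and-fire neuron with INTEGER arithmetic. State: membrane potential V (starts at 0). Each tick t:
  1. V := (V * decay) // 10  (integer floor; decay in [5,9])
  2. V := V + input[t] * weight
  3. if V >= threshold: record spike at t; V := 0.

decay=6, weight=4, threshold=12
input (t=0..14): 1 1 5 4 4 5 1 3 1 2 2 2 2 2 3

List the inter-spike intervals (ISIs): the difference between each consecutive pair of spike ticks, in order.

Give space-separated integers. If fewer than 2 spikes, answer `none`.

t=0: input=1 -> V=4
t=1: input=1 -> V=6
t=2: input=5 -> V=0 FIRE
t=3: input=4 -> V=0 FIRE
t=4: input=4 -> V=0 FIRE
t=5: input=5 -> V=0 FIRE
t=6: input=1 -> V=4
t=7: input=3 -> V=0 FIRE
t=8: input=1 -> V=4
t=9: input=2 -> V=10
t=10: input=2 -> V=0 FIRE
t=11: input=2 -> V=8
t=12: input=2 -> V=0 FIRE
t=13: input=2 -> V=8
t=14: input=3 -> V=0 FIRE

Answer: 1 1 1 2 3 2 2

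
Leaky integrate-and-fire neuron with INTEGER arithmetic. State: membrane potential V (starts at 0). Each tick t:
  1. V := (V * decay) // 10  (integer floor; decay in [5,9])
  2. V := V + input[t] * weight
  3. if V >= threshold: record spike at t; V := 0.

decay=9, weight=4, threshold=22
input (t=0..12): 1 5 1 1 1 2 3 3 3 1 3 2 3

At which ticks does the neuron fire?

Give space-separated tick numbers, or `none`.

Answer: 1 6 8 12

Derivation:
t=0: input=1 -> V=4
t=1: input=5 -> V=0 FIRE
t=2: input=1 -> V=4
t=3: input=1 -> V=7
t=4: input=1 -> V=10
t=5: input=2 -> V=17
t=6: input=3 -> V=0 FIRE
t=7: input=3 -> V=12
t=8: input=3 -> V=0 FIRE
t=9: input=1 -> V=4
t=10: input=3 -> V=15
t=11: input=2 -> V=21
t=12: input=3 -> V=0 FIRE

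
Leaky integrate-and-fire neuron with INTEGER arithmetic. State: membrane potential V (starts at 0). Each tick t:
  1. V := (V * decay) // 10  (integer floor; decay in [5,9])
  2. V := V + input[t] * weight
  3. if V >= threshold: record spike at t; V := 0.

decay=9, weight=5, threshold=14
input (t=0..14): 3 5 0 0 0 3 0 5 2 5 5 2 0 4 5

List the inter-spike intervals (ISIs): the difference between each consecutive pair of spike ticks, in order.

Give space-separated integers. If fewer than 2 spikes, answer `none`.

Answer: 1 4 2 2 1 3 1

Derivation:
t=0: input=3 -> V=0 FIRE
t=1: input=5 -> V=0 FIRE
t=2: input=0 -> V=0
t=3: input=0 -> V=0
t=4: input=0 -> V=0
t=5: input=3 -> V=0 FIRE
t=6: input=0 -> V=0
t=7: input=5 -> V=0 FIRE
t=8: input=2 -> V=10
t=9: input=5 -> V=0 FIRE
t=10: input=5 -> V=0 FIRE
t=11: input=2 -> V=10
t=12: input=0 -> V=9
t=13: input=4 -> V=0 FIRE
t=14: input=5 -> V=0 FIRE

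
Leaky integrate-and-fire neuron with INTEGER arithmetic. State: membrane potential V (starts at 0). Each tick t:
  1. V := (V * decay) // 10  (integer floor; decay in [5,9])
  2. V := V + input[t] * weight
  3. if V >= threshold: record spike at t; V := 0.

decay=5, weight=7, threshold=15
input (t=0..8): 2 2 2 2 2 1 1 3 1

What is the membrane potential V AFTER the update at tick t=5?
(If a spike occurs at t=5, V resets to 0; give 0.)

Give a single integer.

t=0: input=2 -> V=14
t=1: input=2 -> V=0 FIRE
t=2: input=2 -> V=14
t=3: input=2 -> V=0 FIRE
t=4: input=2 -> V=14
t=5: input=1 -> V=14
t=6: input=1 -> V=14
t=7: input=3 -> V=0 FIRE
t=8: input=1 -> V=7

Answer: 14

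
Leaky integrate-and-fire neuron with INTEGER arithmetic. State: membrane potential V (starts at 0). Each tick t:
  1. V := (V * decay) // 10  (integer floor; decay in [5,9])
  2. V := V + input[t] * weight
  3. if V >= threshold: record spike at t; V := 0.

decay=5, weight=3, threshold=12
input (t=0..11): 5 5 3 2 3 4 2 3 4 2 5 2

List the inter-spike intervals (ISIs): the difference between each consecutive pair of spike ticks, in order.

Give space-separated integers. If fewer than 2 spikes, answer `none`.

t=0: input=5 -> V=0 FIRE
t=1: input=5 -> V=0 FIRE
t=2: input=3 -> V=9
t=3: input=2 -> V=10
t=4: input=3 -> V=0 FIRE
t=5: input=4 -> V=0 FIRE
t=6: input=2 -> V=6
t=7: input=3 -> V=0 FIRE
t=8: input=4 -> V=0 FIRE
t=9: input=2 -> V=6
t=10: input=5 -> V=0 FIRE
t=11: input=2 -> V=6

Answer: 1 3 1 2 1 2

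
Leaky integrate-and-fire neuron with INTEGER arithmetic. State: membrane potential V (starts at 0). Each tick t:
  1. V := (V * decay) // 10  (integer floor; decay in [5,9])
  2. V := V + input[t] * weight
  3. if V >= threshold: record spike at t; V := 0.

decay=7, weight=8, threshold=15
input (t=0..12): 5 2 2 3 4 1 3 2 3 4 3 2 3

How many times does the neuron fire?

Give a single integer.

Answer: 12

Derivation:
t=0: input=5 -> V=0 FIRE
t=1: input=2 -> V=0 FIRE
t=2: input=2 -> V=0 FIRE
t=3: input=3 -> V=0 FIRE
t=4: input=4 -> V=0 FIRE
t=5: input=1 -> V=8
t=6: input=3 -> V=0 FIRE
t=7: input=2 -> V=0 FIRE
t=8: input=3 -> V=0 FIRE
t=9: input=4 -> V=0 FIRE
t=10: input=3 -> V=0 FIRE
t=11: input=2 -> V=0 FIRE
t=12: input=3 -> V=0 FIRE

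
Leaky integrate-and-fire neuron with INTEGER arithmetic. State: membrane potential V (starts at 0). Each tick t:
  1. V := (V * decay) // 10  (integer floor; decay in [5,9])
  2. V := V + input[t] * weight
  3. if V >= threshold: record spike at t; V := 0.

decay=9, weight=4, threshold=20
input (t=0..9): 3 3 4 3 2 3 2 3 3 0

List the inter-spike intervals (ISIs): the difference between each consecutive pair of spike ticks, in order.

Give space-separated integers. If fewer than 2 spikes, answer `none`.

t=0: input=3 -> V=12
t=1: input=3 -> V=0 FIRE
t=2: input=4 -> V=16
t=3: input=3 -> V=0 FIRE
t=4: input=2 -> V=8
t=5: input=3 -> V=19
t=6: input=2 -> V=0 FIRE
t=7: input=3 -> V=12
t=8: input=3 -> V=0 FIRE
t=9: input=0 -> V=0

Answer: 2 3 2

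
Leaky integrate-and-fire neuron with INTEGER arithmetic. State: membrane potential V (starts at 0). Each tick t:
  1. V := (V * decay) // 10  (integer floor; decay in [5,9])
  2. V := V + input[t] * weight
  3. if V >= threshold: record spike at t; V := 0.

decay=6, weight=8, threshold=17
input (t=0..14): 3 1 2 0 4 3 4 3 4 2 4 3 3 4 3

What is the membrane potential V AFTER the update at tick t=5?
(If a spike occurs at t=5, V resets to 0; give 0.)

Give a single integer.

Answer: 0

Derivation:
t=0: input=3 -> V=0 FIRE
t=1: input=1 -> V=8
t=2: input=2 -> V=0 FIRE
t=3: input=0 -> V=0
t=4: input=4 -> V=0 FIRE
t=5: input=3 -> V=0 FIRE
t=6: input=4 -> V=0 FIRE
t=7: input=3 -> V=0 FIRE
t=8: input=4 -> V=0 FIRE
t=9: input=2 -> V=16
t=10: input=4 -> V=0 FIRE
t=11: input=3 -> V=0 FIRE
t=12: input=3 -> V=0 FIRE
t=13: input=4 -> V=0 FIRE
t=14: input=3 -> V=0 FIRE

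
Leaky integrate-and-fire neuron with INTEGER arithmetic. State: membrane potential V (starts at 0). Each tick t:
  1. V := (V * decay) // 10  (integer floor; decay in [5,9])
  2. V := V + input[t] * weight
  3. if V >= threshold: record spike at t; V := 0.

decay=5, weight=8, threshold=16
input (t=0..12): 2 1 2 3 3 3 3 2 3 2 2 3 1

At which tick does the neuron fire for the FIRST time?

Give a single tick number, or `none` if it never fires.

Answer: 0

Derivation:
t=0: input=2 -> V=0 FIRE
t=1: input=1 -> V=8
t=2: input=2 -> V=0 FIRE
t=3: input=3 -> V=0 FIRE
t=4: input=3 -> V=0 FIRE
t=5: input=3 -> V=0 FIRE
t=6: input=3 -> V=0 FIRE
t=7: input=2 -> V=0 FIRE
t=8: input=3 -> V=0 FIRE
t=9: input=2 -> V=0 FIRE
t=10: input=2 -> V=0 FIRE
t=11: input=3 -> V=0 FIRE
t=12: input=1 -> V=8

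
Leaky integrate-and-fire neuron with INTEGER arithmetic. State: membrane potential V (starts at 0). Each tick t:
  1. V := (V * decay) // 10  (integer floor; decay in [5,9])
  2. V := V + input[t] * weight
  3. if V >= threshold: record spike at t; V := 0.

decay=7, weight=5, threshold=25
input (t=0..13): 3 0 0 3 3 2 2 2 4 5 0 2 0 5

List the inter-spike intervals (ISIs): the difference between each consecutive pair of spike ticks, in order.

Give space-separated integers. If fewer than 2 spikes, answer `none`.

t=0: input=3 -> V=15
t=1: input=0 -> V=10
t=2: input=0 -> V=7
t=3: input=3 -> V=19
t=4: input=3 -> V=0 FIRE
t=5: input=2 -> V=10
t=6: input=2 -> V=17
t=7: input=2 -> V=21
t=8: input=4 -> V=0 FIRE
t=9: input=5 -> V=0 FIRE
t=10: input=0 -> V=0
t=11: input=2 -> V=10
t=12: input=0 -> V=7
t=13: input=5 -> V=0 FIRE

Answer: 4 1 4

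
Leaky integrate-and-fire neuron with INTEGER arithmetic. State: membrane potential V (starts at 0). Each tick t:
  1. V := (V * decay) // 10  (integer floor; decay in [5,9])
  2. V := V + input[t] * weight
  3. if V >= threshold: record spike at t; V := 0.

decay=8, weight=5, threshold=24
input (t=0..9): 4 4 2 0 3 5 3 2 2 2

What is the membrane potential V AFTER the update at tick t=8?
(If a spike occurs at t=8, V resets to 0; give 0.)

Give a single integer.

t=0: input=4 -> V=20
t=1: input=4 -> V=0 FIRE
t=2: input=2 -> V=10
t=3: input=0 -> V=8
t=4: input=3 -> V=21
t=5: input=5 -> V=0 FIRE
t=6: input=3 -> V=15
t=7: input=2 -> V=22
t=8: input=2 -> V=0 FIRE
t=9: input=2 -> V=10

Answer: 0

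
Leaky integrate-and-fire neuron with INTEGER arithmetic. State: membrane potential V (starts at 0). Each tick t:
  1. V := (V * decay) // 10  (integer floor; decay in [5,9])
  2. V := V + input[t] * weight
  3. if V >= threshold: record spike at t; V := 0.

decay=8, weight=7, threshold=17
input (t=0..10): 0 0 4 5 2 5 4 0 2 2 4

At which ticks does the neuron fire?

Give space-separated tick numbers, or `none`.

t=0: input=0 -> V=0
t=1: input=0 -> V=0
t=2: input=4 -> V=0 FIRE
t=3: input=5 -> V=0 FIRE
t=4: input=2 -> V=14
t=5: input=5 -> V=0 FIRE
t=6: input=4 -> V=0 FIRE
t=7: input=0 -> V=0
t=8: input=2 -> V=14
t=9: input=2 -> V=0 FIRE
t=10: input=4 -> V=0 FIRE

Answer: 2 3 5 6 9 10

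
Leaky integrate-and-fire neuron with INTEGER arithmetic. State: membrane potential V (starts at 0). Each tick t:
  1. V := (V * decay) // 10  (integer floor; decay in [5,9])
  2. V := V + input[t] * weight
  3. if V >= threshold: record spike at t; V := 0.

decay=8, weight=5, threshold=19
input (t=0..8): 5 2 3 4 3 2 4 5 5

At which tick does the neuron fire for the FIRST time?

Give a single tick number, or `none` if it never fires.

t=0: input=5 -> V=0 FIRE
t=1: input=2 -> V=10
t=2: input=3 -> V=0 FIRE
t=3: input=4 -> V=0 FIRE
t=4: input=3 -> V=15
t=5: input=2 -> V=0 FIRE
t=6: input=4 -> V=0 FIRE
t=7: input=5 -> V=0 FIRE
t=8: input=5 -> V=0 FIRE

Answer: 0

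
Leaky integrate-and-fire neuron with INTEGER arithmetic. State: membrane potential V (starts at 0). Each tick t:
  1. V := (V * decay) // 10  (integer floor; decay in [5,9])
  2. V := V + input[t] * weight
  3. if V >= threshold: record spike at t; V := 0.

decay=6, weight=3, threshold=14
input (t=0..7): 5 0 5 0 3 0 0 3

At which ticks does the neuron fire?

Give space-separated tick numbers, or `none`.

Answer: 0 2

Derivation:
t=0: input=5 -> V=0 FIRE
t=1: input=0 -> V=0
t=2: input=5 -> V=0 FIRE
t=3: input=0 -> V=0
t=4: input=3 -> V=9
t=5: input=0 -> V=5
t=6: input=0 -> V=3
t=7: input=3 -> V=10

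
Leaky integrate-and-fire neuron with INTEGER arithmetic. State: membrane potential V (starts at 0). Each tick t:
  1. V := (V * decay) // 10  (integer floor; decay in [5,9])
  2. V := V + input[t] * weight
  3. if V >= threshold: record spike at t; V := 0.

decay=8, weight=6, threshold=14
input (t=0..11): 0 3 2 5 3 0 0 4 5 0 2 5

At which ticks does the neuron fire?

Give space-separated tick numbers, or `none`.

t=0: input=0 -> V=0
t=1: input=3 -> V=0 FIRE
t=2: input=2 -> V=12
t=3: input=5 -> V=0 FIRE
t=4: input=3 -> V=0 FIRE
t=5: input=0 -> V=0
t=6: input=0 -> V=0
t=7: input=4 -> V=0 FIRE
t=8: input=5 -> V=0 FIRE
t=9: input=0 -> V=0
t=10: input=2 -> V=12
t=11: input=5 -> V=0 FIRE

Answer: 1 3 4 7 8 11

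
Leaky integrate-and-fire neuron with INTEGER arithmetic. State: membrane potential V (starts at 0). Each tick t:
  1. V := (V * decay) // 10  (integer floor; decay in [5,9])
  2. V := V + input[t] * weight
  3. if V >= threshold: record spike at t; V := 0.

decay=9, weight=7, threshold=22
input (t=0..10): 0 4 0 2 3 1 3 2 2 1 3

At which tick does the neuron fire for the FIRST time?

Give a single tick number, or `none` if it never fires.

t=0: input=0 -> V=0
t=1: input=4 -> V=0 FIRE
t=2: input=0 -> V=0
t=3: input=2 -> V=14
t=4: input=3 -> V=0 FIRE
t=5: input=1 -> V=7
t=6: input=3 -> V=0 FIRE
t=7: input=2 -> V=14
t=8: input=2 -> V=0 FIRE
t=9: input=1 -> V=7
t=10: input=3 -> V=0 FIRE

Answer: 1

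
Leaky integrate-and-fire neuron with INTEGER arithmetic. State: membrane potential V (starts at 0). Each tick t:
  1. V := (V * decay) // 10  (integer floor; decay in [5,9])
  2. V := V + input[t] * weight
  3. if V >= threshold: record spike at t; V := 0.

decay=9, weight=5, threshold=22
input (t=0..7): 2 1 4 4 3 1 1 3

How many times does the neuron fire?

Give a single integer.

Answer: 3

Derivation:
t=0: input=2 -> V=10
t=1: input=1 -> V=14
t=2: input=4 -> V=0 FIRE
t=3: input=4 -> V=20
t=4: input=3 -> V=0 FIRE
t=5: input=1 -> V=5
t=6: input=1 -> V=9
t=7: input=3 -> V=0 FIRE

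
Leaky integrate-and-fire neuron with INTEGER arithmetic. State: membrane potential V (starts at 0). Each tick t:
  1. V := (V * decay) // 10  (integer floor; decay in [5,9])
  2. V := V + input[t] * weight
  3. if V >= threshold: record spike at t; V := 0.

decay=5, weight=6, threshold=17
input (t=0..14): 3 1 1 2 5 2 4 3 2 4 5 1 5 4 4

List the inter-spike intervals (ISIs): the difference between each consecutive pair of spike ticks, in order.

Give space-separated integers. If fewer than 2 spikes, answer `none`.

t=0: input=3 -> V=0 FIRE
t=1: input=1 -> V=6
t=2: input=1 -> V=9
t=3: input=2 -> V=16
t=4: input=5 -> V=0 FIRE
t=5: input=2 -> V=12
t=6: input=4 -> V=0 FIRE
t=7: input=3 -> V=0 FIRE
t=8: input=2 -> V=12
t=9: input=4 -> V=0 FIRE
t=10: input=5 -> V=0 FIRE
t=11: input=1 -> V=6
t=12: input=5 -> V=0 FIRE
t=13: input=4 -> V=0 FIRE
t=14: input=4 -> V=0 FIRE

Answer: 4 2 1 2 1 2 1 1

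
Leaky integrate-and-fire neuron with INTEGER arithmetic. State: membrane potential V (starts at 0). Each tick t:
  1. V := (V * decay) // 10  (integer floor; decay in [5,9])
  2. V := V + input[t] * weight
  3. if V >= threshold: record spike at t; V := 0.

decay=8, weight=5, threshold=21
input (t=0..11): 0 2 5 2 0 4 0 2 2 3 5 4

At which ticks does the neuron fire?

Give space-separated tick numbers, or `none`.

t=0: input=0 -> V=0
t=1: input=2 -> V=10
t=2: input=5 -> V=0 FIRE
t=3: input=2 -> V=10
t=4: input=0 -> V=8
t=5: input=4 -> V=0 FIRE
t=6: input=0 -> V=0
t=7: input=2 -> V=10
t=8: input=2 -> V=18
t=9: input=3 -> V=0 FIRE
t=10: input=5 -> V=0 FIRE
t=11: input=4 -> V=20

Answer: 2 5 9 10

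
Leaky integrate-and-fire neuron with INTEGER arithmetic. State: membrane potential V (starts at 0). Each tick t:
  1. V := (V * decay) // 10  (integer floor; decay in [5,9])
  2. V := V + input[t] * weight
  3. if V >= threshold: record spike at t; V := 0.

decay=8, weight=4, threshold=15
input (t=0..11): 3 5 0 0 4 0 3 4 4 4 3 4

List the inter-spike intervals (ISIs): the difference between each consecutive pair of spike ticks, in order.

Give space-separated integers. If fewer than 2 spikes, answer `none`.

t=0: input=3 -> V=12
t=1: input=5 -> V=0 FIRE
t=2: input=0 -> V=0
t=3: input=0 -> V=0
t=4: input=4 -> V=0 FIRE
t=5: input=0 -> V=0
t=6: input=3 -> V=12
t=7: input=4 -> V=0 FIRE
t=8: input=4 -> V=0 FIRE
t=9: input=4 -> V=0 FIRE
t=10: input=3 -> V=12
t=11: input=4 -> V=0 FIRE

Answer: 3 3 1 1 2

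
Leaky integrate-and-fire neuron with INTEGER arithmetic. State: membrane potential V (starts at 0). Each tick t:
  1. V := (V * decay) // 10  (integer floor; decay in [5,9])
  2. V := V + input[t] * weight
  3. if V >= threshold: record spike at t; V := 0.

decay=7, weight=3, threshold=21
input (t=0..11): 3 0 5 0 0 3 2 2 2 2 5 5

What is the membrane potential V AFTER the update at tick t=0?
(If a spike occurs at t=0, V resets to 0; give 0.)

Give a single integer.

Answer: 9

Derivation:
t=0: input=3 -> V=9
t=1: input=0 -> V=6
t=2: input=5 -> V=19
t=3: input=0 -> V=13
t=4: input=0 -> V=9
t=5: input=3 -> V=15
t=6: input=2 -> V=16
t=7: input=2 -> V=17
t=8: input=2 -> V=17
t=9: input=2 -> V=17
t=10: input=5 -> V=0 FIRE
t=11: input=5 -> V=15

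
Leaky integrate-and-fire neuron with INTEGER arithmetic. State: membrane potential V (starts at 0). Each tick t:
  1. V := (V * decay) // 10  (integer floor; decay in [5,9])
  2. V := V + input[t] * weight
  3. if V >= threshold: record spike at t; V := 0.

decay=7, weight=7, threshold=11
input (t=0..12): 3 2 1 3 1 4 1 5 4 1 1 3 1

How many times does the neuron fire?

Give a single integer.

t=0: input=3 -> V=0 FIRE
t=1: input=2 -> V=0 FIRE
t=2: input=1 -> V=7
t=3: input=3 -> V=0 FIRE
t=4: input=1 -> V=7
t=5: input=4 -> V=0 FIRE
t=6: input=1 -> V=7
t=7: input=5 -> V=0 FIRE
t=8: input=4 -> V=0 FIRE
t=9: input=1 -> V=7
t=10: input=1 -> V=0 FIRE
t=11: input=3 -> V=0 FIRE
t=12: input=1 -> V=7

Answer: 8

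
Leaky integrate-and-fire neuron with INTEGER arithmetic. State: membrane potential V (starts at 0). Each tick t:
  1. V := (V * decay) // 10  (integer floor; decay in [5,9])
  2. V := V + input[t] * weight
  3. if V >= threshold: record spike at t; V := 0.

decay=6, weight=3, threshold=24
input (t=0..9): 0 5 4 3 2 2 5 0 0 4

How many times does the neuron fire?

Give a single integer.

t=0: input=0 -> V=0
t=1: input=5 -> V=15
t=2: input=4 -> V=21
t=3: input=3 -> V=21
t=4: input=2 -> V=18
t=5: input=2 -> V=16
t=6: input=5 -> V=0 FIRE
t=7: input=0 -> V=0
t=8: input=0 -> V=0
t=9: input=4 -> V=12

Answer: 1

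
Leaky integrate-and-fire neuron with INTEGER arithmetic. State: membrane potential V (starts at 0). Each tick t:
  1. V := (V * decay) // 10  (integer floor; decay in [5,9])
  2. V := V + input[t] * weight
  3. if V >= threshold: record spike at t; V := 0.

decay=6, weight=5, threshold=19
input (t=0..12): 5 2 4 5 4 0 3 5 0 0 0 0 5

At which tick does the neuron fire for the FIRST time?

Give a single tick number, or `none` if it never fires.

Answer: 0

Derivation:
t=0: input=5 -> V=0 FIRE
t=1: input=2 -> V=10
t=2: input=4 -> V=0 FIRE
t=3: input=5 -> V=0 FIRE
t=4: input=4 -> V=0 FIRE
t=5: input=0 -> V=0
t=6: input=3 -> V=15
t=7: input=5 -> V=0 FIRE
t=8: input=0 -> V=0
t=9: input=0 -> V=0
t=10: input=0 -> V=0
t=11: input=0 -> V=0
t=12: input=5 -> V=0 FIRE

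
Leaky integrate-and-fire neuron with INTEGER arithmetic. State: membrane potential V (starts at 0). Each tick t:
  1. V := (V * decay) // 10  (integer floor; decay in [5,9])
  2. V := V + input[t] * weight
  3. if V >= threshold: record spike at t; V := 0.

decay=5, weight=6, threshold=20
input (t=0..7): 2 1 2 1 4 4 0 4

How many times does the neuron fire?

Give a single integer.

t=0: input=2 -> V=12
t=1: input=1 -> V=12
t=2: input=2 -> V=18
t=3: input=1 -> V=15
t=4: input=4 -> V=0 FIRE
t=5: input=4 -> V=0 FIRE
t=6: input=0 -> V=0
t=7: input=4 -> V=0 FIRE

Answer: 3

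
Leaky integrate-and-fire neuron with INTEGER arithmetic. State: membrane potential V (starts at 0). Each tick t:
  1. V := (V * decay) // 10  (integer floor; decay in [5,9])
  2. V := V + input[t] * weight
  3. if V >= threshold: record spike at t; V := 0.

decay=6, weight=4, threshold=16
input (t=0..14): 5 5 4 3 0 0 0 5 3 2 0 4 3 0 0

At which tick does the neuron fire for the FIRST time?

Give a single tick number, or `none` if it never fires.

t=0: input=5 -> V=0 FIRE
t=1: input=5 -> V=0 FIRE
t=2: input=4 -> V=0 FIRE
t=3: input=3 -> V=12
t=4: input=0 -> V=7
t=5: input=0 -> V=4
t=6: input=0 -> V=2
t=7: input=5 -> V=0 FIRE
t=8: input=3 -> V=12
t=9: input=2 -> V=15
t=10: input=0 -> V=9
t=11: input=4 -> V=0 FIRE
t=12: input=3 -> V=12
t=13: input=0 -> V=7
t=14: input=0 -> V=4

Answer: 0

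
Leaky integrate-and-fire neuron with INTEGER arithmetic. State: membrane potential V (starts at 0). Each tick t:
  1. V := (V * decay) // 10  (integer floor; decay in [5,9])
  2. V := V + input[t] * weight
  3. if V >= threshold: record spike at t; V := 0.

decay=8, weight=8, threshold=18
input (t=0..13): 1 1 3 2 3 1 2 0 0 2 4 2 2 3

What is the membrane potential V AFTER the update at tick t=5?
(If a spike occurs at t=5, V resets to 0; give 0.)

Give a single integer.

t=0: input=1 -> V=8
t=1: input=1 -> V=14
t=2: input=3 -> V=0 FIRE
t=3: input=2 -> V=16
t=4: input=3 -> V=0 FIRE
t=5: input=1 -> V=8
t=6: input=2 -> V=0 FIRE
t=7: input=0 -> V=0
t=8: input=0 -> V=0
t=9: input=2 -> V=16
t=10: input=4 -> V=0 FIRE
t=11: input=2 -> V=16
t=12: input=2 -> V=0 FIRE
t=13: input=3 -> V=0 FIRE

Answer: 8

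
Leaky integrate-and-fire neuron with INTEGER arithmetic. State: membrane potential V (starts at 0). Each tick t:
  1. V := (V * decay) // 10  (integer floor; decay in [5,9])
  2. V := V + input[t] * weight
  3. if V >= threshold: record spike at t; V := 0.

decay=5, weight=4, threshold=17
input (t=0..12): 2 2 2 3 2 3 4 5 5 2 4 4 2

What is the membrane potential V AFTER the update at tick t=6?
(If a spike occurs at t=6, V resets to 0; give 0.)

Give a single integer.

t=0: input=2 -> V=8
t=1: input=2 -> V=12
t=2: input=2 -> V=14
t=3: input=3 -> V=0 FIRE
t=4: input=2 -> V=8
t=5: input=3 -> V=16
t=6: input=4 -> V=0 FIRE
t=7: input=5 -> V=0 FIRE
t=8: input=5 -> V=0 FIRE
t=9: input=2 -> V=8
t=10: input=4 -> V=0 FIRE
t=11: input=4 -> V=16
t=12: input=2 -> V=16

Answer: 0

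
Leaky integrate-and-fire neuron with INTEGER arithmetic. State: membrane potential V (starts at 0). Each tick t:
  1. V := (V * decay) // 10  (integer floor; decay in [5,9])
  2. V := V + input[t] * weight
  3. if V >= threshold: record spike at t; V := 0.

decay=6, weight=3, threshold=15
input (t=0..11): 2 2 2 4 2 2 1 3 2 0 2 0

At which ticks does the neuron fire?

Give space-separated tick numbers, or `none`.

t=0: input=2 -> V=6
t=1: input=2 -> V=9
t=2: input=2 -> V=11
t=3: input=4 -> V=0 FIRE
t=4: input=2 -> V=6
t=5: input=2 -> V=9
t=6: input=1 -> V=8
t=7: input=3 -> V=13
t=8: input=2 -> V=13
t=9: input=0 -> V=7
t=10: input=2 -> V=10
t=11: input=0 -> V=6

Answer: 3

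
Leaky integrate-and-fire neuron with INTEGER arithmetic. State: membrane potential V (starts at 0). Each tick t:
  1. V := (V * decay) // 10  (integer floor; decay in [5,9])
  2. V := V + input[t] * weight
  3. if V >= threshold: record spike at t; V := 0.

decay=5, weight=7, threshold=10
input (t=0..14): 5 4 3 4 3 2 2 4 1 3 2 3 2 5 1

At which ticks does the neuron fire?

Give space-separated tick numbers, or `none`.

t=0: input=5 -> V=0 FIRE
t=1: input=4 -> V=0 FIRE
t=2: input=3 -> V=0 FIRE
t=3: input=4 -> V=0 FIRE
t=4: input=3 -> V=0 FIRE
t=5: input=2 -> V=0 FIRE
t=6: input=2 -> V=0 FIRE
t=7: input=4 -> V=0 FIRE
t=8: input=1 -> V=7
t=9: input=3 -> V=0 FIRE
t=10: input=2 -> V=0 FIRE
t=11: input=3 -> V=0 FIRE
t=12: input=2 -> V=0 FIRE
t=13: input=5 -> V=0 FIRE
t=14: input=1 -> V=7

Answer: 0 1 2 3 4 5 6 7 9 10 11 12 13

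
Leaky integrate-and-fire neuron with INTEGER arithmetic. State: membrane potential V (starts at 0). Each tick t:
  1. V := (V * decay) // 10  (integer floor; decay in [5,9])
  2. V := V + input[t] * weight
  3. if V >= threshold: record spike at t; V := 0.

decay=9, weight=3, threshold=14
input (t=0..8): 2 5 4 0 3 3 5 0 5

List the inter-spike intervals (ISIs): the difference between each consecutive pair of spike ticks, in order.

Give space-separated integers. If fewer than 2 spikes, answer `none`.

Answer: 3 2 2

Derivation:
t=0: input=2 -> V=6
t=1: input=5 -> V=0 FIRE
t=2: input=4 -> V=12
t=3: input=0 -> V=10
t=4: input=3 -> V=0 FIRE
t=5: input=3 -> V=9
t=6: input=5 -> V=0 FIRE
t=7: input=0 -> V=0
t=8: input=5 -> V=0 FIRE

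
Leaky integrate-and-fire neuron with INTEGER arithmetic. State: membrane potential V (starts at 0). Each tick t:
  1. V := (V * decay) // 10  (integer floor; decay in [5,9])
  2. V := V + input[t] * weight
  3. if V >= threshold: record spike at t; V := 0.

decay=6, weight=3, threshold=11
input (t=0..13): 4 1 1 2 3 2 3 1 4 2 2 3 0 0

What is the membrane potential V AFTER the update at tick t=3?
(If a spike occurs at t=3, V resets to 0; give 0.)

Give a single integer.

t=0: input=4 -> V=0 FIRE
t=1: input=1 -> V=3
t=2: input=1 -> V=4
t=3: input=2 -> V=8
t=4: input=3 -> V=0 FIRE
t=5: input=2 -> V=6
t=6: input=3 -> V=0 FIRE
t=7: input=1 -> V=3
t=8: input=4 -> V=0 FIRE
t=9: input=2 -> V=6
t=10: input=2 -> V=9
t=11: input=3 -> V=0 FIRE
t=12: input=0 -> V=0
t=13: input=0 -> V=0

Answer: 8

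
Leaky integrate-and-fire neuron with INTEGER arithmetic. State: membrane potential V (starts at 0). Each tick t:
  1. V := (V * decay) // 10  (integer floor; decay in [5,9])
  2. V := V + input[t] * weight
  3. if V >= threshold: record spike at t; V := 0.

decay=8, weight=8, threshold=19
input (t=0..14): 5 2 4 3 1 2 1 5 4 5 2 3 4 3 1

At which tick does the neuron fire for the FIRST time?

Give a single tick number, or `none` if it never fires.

t=0: input=5 -> V=0 FIRE
t=1: input=2 -> V=16
t=2: input=4 -> V=0 FIRE
t=3: input=3 -> V=0 FIRE
t=4: input=1 -> V=8
t=5: input=2 -> V=0 FIRE
t=6: input=1 -> V=8
t=7: input=5 -> V=0 FIRE
t=8: input=4 -> V=0 FIRE
t=9: input=5 -> V=0 FIRE
t=10: input=2 -> V=16
t=11: input=3 -> V=0 FIRE
t=12: input=4 -> V=0 FIRE
t=13: input=3 -> V=0 FIRE
t=14: input=1 -> V=8

Answer: 0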